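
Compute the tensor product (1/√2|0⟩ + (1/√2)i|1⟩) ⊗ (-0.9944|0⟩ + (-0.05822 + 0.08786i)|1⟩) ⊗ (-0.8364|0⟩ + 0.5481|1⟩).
0.5881|000⟩ - 0.3854|001⟩ + (0.03443 - 0.05196i)|010⟩ + (-0.02256 + 0.03405i)|011⟩ + 0.5881i|100⟩ - 0.3854i|101⟩ + (0.05196 + 0.03443i)|110⟩ + (-0.03405 - 0.02256i)|111⟩

amp(|b₁b₂…⟩) = product of the factor amplitudes for bits b₁, b₂, …; only kets whose every factor amplitude is nonzero survive.
|000⟩: (1/√2)(-0.9944)(-0.8364) = 0.5881
|001⟩: (1/√2)(-0.9944)(0.5481) = -0.3854
|010⟩: (1/√2)(-0.05822 + 0.08786i)(-0.8364) = (0.03443 - 0.05196i)
|011⟩: (1/√2)(-0.05822 + 0.08786i)(0.5481) = (-0.02256 + 0.03405i)
|100⟩: ((1/√2)i)(-0.9944)(-0.8364) = 0.5881i
|101⟩: ((1/√2)i)(-0.9944)(0.5481) = -0.3854i
|110⟩: ((1/√2)i)(-0.05822 + 0.08786i)(-0.8364) = (0.05196 + 0.03443i)
|111⟩: ((1/√2)i)(-0.05822 + 0.08786i)(0.5481) = (-0.03405 - 0.02256i)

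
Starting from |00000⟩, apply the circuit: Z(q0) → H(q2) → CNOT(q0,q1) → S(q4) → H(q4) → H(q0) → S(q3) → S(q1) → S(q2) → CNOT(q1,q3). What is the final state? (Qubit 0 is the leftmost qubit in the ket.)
1/√8|00000⟩ + 1/√8|00001⟩ + (1/√8)i|00100⟩ + (1/√8)i|00101⟩ + 1/√8|10000⟩ + 1/√8|10001⟩ + (1/√8)i|10100⟩ + (1/√8)i|10101⟩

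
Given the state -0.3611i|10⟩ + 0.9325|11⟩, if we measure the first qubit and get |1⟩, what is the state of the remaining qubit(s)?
-0.3611i|0⟩ + 0.9325|1⟩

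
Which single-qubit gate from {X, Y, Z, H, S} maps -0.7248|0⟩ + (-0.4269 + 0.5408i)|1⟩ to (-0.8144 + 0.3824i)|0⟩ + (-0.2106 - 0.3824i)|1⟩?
H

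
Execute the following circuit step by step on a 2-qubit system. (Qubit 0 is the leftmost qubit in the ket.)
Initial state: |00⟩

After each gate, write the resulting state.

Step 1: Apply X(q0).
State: |10⟩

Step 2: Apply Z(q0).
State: -|10⟩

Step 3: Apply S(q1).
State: -|10⟩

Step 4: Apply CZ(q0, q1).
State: -|10⟩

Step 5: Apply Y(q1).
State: -i|11⟩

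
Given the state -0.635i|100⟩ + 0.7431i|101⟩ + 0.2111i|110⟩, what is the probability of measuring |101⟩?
0.5522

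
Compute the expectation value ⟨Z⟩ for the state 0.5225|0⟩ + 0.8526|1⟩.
-0.4539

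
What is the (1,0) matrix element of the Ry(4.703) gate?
0.7104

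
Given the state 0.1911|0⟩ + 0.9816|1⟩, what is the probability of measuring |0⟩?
0.03652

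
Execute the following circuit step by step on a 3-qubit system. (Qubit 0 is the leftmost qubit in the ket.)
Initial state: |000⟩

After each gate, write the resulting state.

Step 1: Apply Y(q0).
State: i|100⟩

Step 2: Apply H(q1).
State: (1/√2)i|100⟩ + (1/√2)i|110⟩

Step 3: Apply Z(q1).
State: (1/√2)i|100⟩ - (1/√2)i|110⟩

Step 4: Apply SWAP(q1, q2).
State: (1/√2)i|100⟩ - (1/√2)i|101⟩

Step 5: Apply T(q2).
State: (1/√2)i|100⟩ + (1/2 - (1/2)i)|101⟩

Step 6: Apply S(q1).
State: (1/√2)i|100⟩ + (1/2 - (1/2)i)|101⟩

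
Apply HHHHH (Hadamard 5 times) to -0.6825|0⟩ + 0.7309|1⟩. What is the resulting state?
0.03422|0⟩ - 0.9994|1⟩

H² = I, so H^5 = H: a single Hadamard. With (a, b) = (-0.6825, 0.7309), H gives ((a + b)/√2, (a − b)/√2) = (0.03422, -0.9994).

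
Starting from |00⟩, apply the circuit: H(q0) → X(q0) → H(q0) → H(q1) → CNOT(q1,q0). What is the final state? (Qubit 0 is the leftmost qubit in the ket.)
1/√2|00⟩ + 1/√2|11⟩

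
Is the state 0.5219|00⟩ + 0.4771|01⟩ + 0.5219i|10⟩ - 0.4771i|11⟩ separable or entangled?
Entangled

Writing the state as a|00⟩ + b|01⟩ + c|10⟩ + d|11⟩, it is a product state iff ad − bc = 0.
Here (a, b, c, d) = (0.5219, 0.4771, 0.5219i, -0.4771i): ad − bc = (0.5219)(-0.4771i) − (0.4771)(0.5219i) = -0.498i ≠ 0, so the state is entangled.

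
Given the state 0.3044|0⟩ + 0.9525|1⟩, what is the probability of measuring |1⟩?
0.9073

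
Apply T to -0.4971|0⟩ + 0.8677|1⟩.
-0.4971|0⟩ + (0.6136 + 0.6136i)|1⟩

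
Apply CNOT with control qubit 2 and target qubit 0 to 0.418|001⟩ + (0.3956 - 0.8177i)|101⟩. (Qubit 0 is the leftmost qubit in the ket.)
(0.3956 - 0.8177i)|001⟩ + 0.418|101⟩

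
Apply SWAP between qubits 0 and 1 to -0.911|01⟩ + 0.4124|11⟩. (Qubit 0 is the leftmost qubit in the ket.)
-0.911|10⟩ + 0.4124|11⟩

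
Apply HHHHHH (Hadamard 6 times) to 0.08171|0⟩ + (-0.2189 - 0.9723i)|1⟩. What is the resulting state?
0.08171|0⟩ + (-0.2189 - 0.9723i)|1⟩

H² = I, so an even number of Hadamards cancels: H^6 = I and the state is unchanged.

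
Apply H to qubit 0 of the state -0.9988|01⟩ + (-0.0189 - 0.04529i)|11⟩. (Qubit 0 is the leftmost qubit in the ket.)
(-0.7196 - 0.03202i)|01⟩ + (-0.6929 + 0.03202i)|11⟩

H on qubit 0 mixes each pair of kets that differ only in qubit 0: amplitudes (a, b) of (|…0…⟩, |…1…⟩) become ((a + b)/√2, (a − b)/√2). Kets absent from the input have amplitude 0.
(|01⟩, |11⟩): (a, b) = (-0.9988, (-0.0189 - 0.04529i)) → ((-0.7196 - 0.03202i), (-0.6929 + 0.03202i))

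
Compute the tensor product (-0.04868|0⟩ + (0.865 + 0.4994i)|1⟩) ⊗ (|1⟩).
-0.04868|01⟩ + (0.865 + 0.4994i)|11⟩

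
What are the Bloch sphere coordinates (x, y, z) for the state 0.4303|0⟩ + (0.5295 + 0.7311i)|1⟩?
(0.4557, 0.6292, -0.6297)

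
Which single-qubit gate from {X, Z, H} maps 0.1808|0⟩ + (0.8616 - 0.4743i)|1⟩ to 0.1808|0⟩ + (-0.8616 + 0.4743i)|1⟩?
Z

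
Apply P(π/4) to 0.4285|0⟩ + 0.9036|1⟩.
0.4285|0⟩ + (0.6389 + 0.6389i)|1⟩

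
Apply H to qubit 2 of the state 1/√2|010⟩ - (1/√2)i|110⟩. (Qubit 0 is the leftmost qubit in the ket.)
1/2|010⟩ + 1/2|011⟩ - (1/2)i|110⟩ - (1/2)i|111⟩

H on qubit 2 mixes each pair of kets that differ only in qubit 2: amplitudes (a, b) of (|…0…⟩, |…1…⟩) become ((a + b)/√2, (a − b)/√2). Kets absent from the input have amplitude 0.
(|010⟩, |011⟩): (a, b) = (1/√2, 0) → (1/2, 1/2)
(|110⟩, |111⟩): (a, b) = (-(1/√2)i, 0) → (-(1/2)i, -(1/2)i)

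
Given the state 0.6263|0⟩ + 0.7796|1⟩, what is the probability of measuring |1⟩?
0.6078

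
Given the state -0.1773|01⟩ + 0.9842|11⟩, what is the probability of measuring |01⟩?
0.03144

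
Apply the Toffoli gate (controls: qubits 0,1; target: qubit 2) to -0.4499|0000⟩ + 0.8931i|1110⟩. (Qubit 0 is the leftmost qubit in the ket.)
-0.4499|0000⟩ + 0.8931i|1100⟩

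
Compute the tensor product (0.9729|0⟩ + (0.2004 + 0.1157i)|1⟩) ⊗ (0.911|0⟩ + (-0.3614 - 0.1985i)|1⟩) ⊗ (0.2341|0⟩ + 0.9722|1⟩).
0.2075|000⟩ + 0.8617|001⟩ + (-0.08231 - 0.04521i)|010⟩ + (-0.3418 - 0.1878i)|011⟩ + (0.04274 + 0.02467i)|100⟩ + (0.1775 + 0.1025i)|101⟩ + (-0.01158 - 0.0191i)|110⟩ + (-0.04808 - 0.07933i)|111⟩

amp(|b₁b₂…⟩) = product of the factor amplitudes for bits b₁, b₂, …; only kets whose every factor amplitude is nonzero survive.
|000⟩: (0.9729)(0.911)(0.2341) = 0.2075
|001⟩: (0.9729)(0.911)(0.9722) = 0.8617
|010⟩: (0.9729)(-0.3614 - 0.1985i)(0.2341) = (-0.08231 - 0.04521i)
|011⟩: (0.9729)(-0.3614 - 0.1985i)(0.9722) = (-0.3418 - 0.1878i)
|100⟩: (0.2004 + 0.1157i)(0.911)(0.2341) = (0.04274 + 0.02467i)
|101⟩: (0.2004 + 0.1157i)(0.911)(0.9722) = (0.1775 + 0.1025i)
|110⟩: (0.2004 + 0.1157i)(-0.3614 - 0.1985i)(0.2341) = (-0.01158 - 0.0191i)
|111⟩: (0.2004 + 0.1157i)(-0.3614 - 0.1985i)(0.9722) = (-0.04808 - 0.07933i)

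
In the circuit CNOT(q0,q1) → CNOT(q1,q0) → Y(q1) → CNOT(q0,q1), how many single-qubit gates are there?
1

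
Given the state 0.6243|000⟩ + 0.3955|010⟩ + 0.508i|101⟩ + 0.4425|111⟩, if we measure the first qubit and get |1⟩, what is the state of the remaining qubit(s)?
0.754i|01⟩ + 0.6568|11⟩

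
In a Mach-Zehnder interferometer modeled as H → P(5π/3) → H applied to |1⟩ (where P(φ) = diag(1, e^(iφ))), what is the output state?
(0.25 + 0.433i)|0⟩ + (0.75 - 0.433i)|1⟩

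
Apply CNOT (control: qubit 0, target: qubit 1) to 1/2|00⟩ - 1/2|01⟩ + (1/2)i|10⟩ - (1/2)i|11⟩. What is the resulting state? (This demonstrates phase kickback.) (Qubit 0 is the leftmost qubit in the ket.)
1/2|00⟩ - 1/2|01⟩ - (1/2)i|10⟩ + (1/2)i|11⟩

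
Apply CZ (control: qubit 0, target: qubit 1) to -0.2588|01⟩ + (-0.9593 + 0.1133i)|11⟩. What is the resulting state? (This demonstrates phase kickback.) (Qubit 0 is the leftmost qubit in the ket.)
-0.2588|01⟩ + (0.9593 - 0.1133i)|11⟩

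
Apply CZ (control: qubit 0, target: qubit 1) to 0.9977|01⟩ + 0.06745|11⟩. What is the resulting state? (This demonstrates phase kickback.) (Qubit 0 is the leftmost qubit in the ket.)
0.9977|01⟩ - 0.06745|11⟩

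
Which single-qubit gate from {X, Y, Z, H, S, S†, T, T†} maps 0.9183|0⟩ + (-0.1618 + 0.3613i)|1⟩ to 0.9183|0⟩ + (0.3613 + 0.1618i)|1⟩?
S†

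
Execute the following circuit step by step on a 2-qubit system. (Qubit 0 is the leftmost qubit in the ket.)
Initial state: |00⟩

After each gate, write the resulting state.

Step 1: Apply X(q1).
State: |01⟩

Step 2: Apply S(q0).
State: |01⟩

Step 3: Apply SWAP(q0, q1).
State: |10⟩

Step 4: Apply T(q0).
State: (1/√2 + (1/√2)i)|10⟩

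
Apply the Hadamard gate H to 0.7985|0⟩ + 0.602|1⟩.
0.9903|0⟩ + 0.1389|1⟩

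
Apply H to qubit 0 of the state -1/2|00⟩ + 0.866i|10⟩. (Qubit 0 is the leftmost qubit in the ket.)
(-1/√8 + 0.6124i)|00⟩ + (-1/√8 - 0.6124i)|10⟩

H on qubit 0 mixes each pair of kets that differ only in qubit 0: amplitudes (a, b) of (|…0…⟩, |…1…⟩) become ((a + b)/√2, (a − b)/√2). Kets absent from the input have amplitude 0.
(|00⟩, |10⟩): (a, b) = (-1/2, 0.866i) → ((-1/√8 + 0.6124i), (-1/√8 - 0.6124i))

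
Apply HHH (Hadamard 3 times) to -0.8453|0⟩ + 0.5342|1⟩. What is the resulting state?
-0.22|0⟩ - 0.9755|1⟩

H² = I, so H^3 = H: a single Hadamard. With (a, b) = (-0.8453, 0.5342), H gives ((a + b)/√2, (a − b)/√2) = (-0.22, -0.9755).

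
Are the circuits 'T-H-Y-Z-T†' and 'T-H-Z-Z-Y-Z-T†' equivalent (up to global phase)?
Yes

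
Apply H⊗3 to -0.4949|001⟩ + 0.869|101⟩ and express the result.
0.1323|000⟩ - 0.1323|001⟩ + 0.1323|010⟩ - 0.1323|011⟩ - 0.4822|100⟩ + 0.4822|101⟩ - 0.4822|110⟩ + 0.4822|111⟩

H⊗3 gives amp(|y⟩) = (1/2√2) Σ_x (−1)^(x·y) amp(|x⟩), where x·y is the number of positions in which both x and y have a 1.
|000⟩: (-0.4949 + 0.869)/(2√2) = 0.1323
|001⟩: (0.4949 - 0.869)/(2√2) = -0.1323
|010⟩: (-0.4949 + 0.869)/(2√2) = 0.1323
|011⟩: (0.4949 - 0.869)/(2√2) = -0.1323
|100⟩: (-0.4949 - 0.869)/(2√2) = -0.4822
|101⟩: (0.4949 + 0.869)/(2√2) = 0.4822
|110⟩: (-0.4949 - 0.869)/(2√2) = -0.4822
|111⟩: (0.4949 + 0.869)/(2√2) = 0.4822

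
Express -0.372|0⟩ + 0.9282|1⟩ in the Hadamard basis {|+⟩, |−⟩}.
0.3933|+⟩ - 0.9194|−⟩

With |ψ⟩ = α|0⟩ + β|1⟩, the Hadamard-basis coefficients are ⟨+|ψ⟩ = (α + β)/√2 and ⟨−|ψ⟩ = (α − β)/√2.
Here α = -0.372, β = 0.9282: (α + β)/√2 = 0.3933, (α − β)/√2 = -0.9194.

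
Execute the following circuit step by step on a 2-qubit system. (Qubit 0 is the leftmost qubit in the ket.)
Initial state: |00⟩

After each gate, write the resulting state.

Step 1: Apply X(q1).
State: |01⟩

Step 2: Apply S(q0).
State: |01⟩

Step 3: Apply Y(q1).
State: -i|00⟩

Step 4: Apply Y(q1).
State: |01⟩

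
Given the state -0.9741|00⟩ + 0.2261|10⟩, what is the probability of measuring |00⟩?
0.9489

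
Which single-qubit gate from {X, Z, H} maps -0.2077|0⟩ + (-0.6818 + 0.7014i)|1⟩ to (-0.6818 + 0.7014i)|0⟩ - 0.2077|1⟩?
X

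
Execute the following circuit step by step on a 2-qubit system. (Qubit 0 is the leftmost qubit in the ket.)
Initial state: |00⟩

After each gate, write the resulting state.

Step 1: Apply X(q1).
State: |01⟩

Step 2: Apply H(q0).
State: 1/√2|01⟩ + 1/√2|11⟩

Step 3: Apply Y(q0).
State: -(1/√2)i|01⟩ + (1/√2)i|11⟩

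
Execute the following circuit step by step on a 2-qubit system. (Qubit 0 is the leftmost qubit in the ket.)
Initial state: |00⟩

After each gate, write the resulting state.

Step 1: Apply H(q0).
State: 1/√2|00⟩ + 1/√2|10⟩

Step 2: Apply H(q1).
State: 1/2|00⟩ + 1/2|01⟩ + 1/2|10⟩ + 1/2|11⟩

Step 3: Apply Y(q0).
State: -(1/2)i|00⟩ - (1/2)i|01⟩ + (1/2)i|10⟩ + (1/2)i|11⟩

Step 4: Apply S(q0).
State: -(1/2)i|00⟩ - (1/2)i|01⟩ - 1/2|10⟩ - 1/2|11⟩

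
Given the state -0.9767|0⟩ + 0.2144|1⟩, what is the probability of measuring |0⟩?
0.9539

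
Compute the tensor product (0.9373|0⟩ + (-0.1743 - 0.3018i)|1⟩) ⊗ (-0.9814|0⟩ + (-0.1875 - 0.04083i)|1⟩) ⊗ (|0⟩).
-0.9199|000⟩ + (-0.1757 - 0.03827i)|010⟩ + (0.1711 + 0.2962i)|100⟩ + (0.02036 + 0.0637i)|110⟩

amp(|b₁b₂…⟩) = product of the factor amplitudes for bits b₁, b₂, …; only kets whose every factor amplitude is nonzero survive.
|000⟩: (0.9373)(-0.9814)(1) = -0.9199
|010⟩: (0.9373)(-0.1875 - 0.04083i)(1) = (-0.1757 - 0.03827i)
|100⟩: (-0.1743 - 0.3018i)(-0.9814)(1) = (0.1711 + 0.2962i)
|110⟩: (-0.1743 - 0.3018i)(-0.1875 - 0.04083i)(1) = (0.02036 + 0.0637i)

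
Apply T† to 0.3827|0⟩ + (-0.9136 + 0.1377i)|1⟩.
0.3827|0⟩ + (-0.5486 + 0.7434i)|1⟩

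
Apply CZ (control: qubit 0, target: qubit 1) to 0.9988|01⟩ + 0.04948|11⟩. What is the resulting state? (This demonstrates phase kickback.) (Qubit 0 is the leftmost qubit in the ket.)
0.9988|01⟩ - 0.04948|11⟩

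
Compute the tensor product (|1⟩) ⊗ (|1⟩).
|11⟩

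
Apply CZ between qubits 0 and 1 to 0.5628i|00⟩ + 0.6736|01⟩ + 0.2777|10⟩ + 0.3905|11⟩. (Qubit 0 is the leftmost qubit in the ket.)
0.5628i|00⟩ + 0.6736|01⟩ + 0.2777|10⟩ - 0.3905|11⟩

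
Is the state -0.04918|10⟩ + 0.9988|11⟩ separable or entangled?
Separable

Writing the state as a|00⟩ + b|01⟩ + c|10⟩ + d|11⟩, it is a product state iff ad − bc = 0.
Here (a, b, c, d) = (0, 0, -0.04918, 0.9988): ad − bc = (0)(0.9988) − (0)(-0.04918) = 0, so the state is separable.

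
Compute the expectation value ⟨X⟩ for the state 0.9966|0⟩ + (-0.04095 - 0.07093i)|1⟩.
-0.08162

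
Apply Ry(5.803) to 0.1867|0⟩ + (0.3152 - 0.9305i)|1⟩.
(-0.2563 + 0.2213i)|0⟩ + (-0.2618 + 0.9038i)|1⟩

Ry(5.803) = [[cos(θ/2), −sin(θ/2)], [sin(θ/2), cos(θ/2)]]; θ = 5.803, cos(θ/2) ≈ -0.971316, sin(θ/2) ≈ 0.237793.
With a = amp(|0⟩) = 0.1867 and b = amp(|1⟩) = (0.3152 - 0.9305i):
new amp(|0⟩) = (-0.971316)·a + (-0.237793)·b = (-0.2563 + 0.2213i)
new amp(|1⟩) = (0.237793)·a + (-0.971316)·b = (-0.2618 + 0.9038i)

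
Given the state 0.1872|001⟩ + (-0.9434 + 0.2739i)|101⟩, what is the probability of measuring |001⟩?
0.03504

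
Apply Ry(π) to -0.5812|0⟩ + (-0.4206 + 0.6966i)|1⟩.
(0.4206 - 0.6966i)|0⟩ - 0.5812|1⟩

Ry(π) = [[cos(θ/2), −sin(θ/2)], [sin(θ/2), cos(θ/2)]]; θ = π, cos(θ/2) ≈ 0, sin(θ/2) ≈ 1.
With a = amp(|0⟩) = -0.5812 and b = amp(|1⟩) = (-0.4206 + 0.6966i):
new amp(|0⟩) = (-1)·b = (0.4206 - 0.6966i)
new amp(|1⟩) = (1)·a = -0.5812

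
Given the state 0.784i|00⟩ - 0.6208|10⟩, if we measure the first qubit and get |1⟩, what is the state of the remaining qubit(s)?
-|0⟩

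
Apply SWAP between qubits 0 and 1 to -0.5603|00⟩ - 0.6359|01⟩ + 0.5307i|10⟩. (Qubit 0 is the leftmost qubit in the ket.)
-0.5603|00⟩ + 0.5307i|01⟩ - 0.6359|10⟩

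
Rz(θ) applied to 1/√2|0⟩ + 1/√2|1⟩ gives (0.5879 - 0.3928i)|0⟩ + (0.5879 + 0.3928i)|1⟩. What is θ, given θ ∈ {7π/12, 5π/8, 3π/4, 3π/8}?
3π/8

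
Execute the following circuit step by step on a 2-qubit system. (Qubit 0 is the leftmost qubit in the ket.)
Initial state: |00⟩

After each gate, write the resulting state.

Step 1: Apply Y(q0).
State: i|10⟩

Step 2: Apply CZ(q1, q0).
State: i|10⟩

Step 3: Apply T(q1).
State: i|10⟩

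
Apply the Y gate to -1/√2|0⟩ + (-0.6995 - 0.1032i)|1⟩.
(-0.1032 + 0.6995i)|0⟩ - (1/√2)i|1⟩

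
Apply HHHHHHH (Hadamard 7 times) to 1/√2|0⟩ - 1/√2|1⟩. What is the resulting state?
|1⟩

H² = I, so H^7 = H: a single Hadamard. With (a, b) = (1/√2, -1/√2), H gives ((a + b)/√2, (a − b)/√2) = (0, 1).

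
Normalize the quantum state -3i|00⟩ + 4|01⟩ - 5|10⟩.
-0.4243i|00⟩ + 0.5657|01⟩ - 1/√2|10⟩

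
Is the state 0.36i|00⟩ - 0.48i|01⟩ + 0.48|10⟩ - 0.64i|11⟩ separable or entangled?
Entangled

Writing the state as a|00⟩ + b|01⟩ + c|10⟩ + d|11⟩, it is a product state iff ad − bc = 0.
Here (a, b, c, d) = (0.36i, -0.48i, 0.48, -0.64i): ad − bc = (0.36i)(-0.64i) − (-0.48i)(0.48) = (0.2304 + 0.2304i) ≠ 0, so the state is entangled.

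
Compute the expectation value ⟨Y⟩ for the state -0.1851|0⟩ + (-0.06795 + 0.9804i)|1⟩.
-0.3629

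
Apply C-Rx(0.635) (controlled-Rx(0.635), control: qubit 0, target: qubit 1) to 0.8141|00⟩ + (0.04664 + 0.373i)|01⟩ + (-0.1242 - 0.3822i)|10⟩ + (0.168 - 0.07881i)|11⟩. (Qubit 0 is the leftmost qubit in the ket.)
0.8141|00⟩ + (0.04664 + 0.373i)|01⟩ + (-0.1426 - 0.4155i)|10⟩ + (0.04028 - 0.0361i)|11⟩

C-Rx(0.635) leaves the control-|0⟩ kets |00⟩, |01⟩ unchanged and applies Rx(0.635) to qubit 1 on the control-|1⟩ pair (|10⟩, |11⟩).
Rx(0.635) = [[cos(θ/2), −i·sin(θ/2)], [−i·sin(θ/2), cos(θ/2)]]; θ = 0.635, cos(θ/2) ≈ 0.950019, sin(θ/2) ≈ 0.312192.
With a = amp(|10⟩) = (-0.1242 - 0.3822i) and b = amp(|11⟩) = (0.168 - 0.07881i):
new amp(|10⟩) = (0.950019)·a + (-0.312192i)·b = (-0.1426 - 0.4155i)
new amp(|11⟩) = (-0.312192i)·a + (0.950019)·b = (0.04028 - 0.0361i)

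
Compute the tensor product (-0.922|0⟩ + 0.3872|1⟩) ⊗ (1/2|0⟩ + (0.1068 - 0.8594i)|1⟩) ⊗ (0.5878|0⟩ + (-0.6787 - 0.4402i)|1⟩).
-0.271|000⟩ + (0.3129 + 0.2029i)|001⟩ + (-0.05788 + 0.4658i)|010⟩ + (0.4156 - 0.4944i)|011⟩ + 0.1138|100⟩ + (-0.1314 - 0.08522i)|101⟩ + (0.02431 - 0.1956i)|110⟩ + (-0.1745 + 0.2076i)|111⟩

amp(|b₁b₂…⟩) = product of the factor amplitudes for bits b₁, b₂, …; only kets whose every factor amplitude is nonzero survive.
|000⟩: (-0.922)(1/2)(0.5878) = -0.271
|001⟩: (-0.922)(1/2)(-0.6787 - 0.4402i) = (0.3129 + 0.2029i)
|010⟩: (-0.922)(0.1068 - 0.8594i)(0.5878) = (-0.05788 + 0.4658i)
|011⟩: (-0.922)(0.1068 - 0.8594i)(-0.6787 - 0.4402i) = (0.4156 - 0.4944i)
|100⟩: (0.3872)(1/2)(0.5878) = 0.1138
|101⟩: (0.3872)(1/2)(-0.6787 - 0.4402i) = (-0.1314 - 0.08522i)
|110⟩: (0.3872)(0.1068 - 0.8594i)(0.5878) = (0.02431 - 0.1956i)
|111⟩: (0.3872)(0.1068 - 0.8594i)(-0.6787 - 0.4402i) = (-0.1745 + 0.2076i)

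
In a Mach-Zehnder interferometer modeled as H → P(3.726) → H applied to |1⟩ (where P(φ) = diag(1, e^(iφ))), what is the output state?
(0.917 + 0.2759i)|0⟩ + (0.08298 - 0.2759i)|1⟩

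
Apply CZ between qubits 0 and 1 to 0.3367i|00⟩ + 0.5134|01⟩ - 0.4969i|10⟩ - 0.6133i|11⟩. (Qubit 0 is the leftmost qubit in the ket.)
0.3367i|00⟩ + 0.5134|01⟩ - 0.4969i|10⟩ + 0.6133i|11⟩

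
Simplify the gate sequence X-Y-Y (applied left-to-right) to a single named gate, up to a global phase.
X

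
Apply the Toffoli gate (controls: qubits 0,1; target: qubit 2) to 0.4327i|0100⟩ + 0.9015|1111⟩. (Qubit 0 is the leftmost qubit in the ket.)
0.4327i|0100⟩ + 0.9015|1101⟩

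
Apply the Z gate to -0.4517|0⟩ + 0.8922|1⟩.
-0.4517|0⟩ - 0.8922|1⟩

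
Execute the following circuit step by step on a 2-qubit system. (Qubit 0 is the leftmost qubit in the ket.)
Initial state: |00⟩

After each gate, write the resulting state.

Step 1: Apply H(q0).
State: 1/√2|00⟩ + 1/√2|10⟩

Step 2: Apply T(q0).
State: 1/√2|00⟩ + (1/2 + (1/2)i)|10⟩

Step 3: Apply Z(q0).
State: 1/√2|00⟩ + (-1/2 - (1/2)i)|10⟩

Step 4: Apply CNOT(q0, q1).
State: 1/√2|00⟩ + (-1/2 - (1/2)i)|11⟩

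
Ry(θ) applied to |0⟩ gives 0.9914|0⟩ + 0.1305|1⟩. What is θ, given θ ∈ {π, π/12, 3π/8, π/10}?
π/12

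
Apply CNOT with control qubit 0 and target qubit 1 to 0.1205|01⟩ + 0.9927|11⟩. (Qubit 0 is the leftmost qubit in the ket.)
0.1205|01⟩ + 0.9927|10⟩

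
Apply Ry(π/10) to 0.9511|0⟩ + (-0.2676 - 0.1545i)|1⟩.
(0.9813 + 0.02417i)|0⟩ + (-0.1155 - 0.1526i)|1⟩

Ry(π/10) = [[cos(θ/2), −sin(θ/2)], [sin(θ/2), cos(θ/2)]]; θ = π/10, cos(θ/2) ≈ 0.987688, sin(θ/2) ≈ 0.156434.
With a = amp(|0⟩) = 0.9511 and b = amp(|1⟩) = (-0.2676 - 0.1545i):
new amp(|0⟩) = (0.987688)·a + (-0.156434)·b = (0.9813 + 0.02417i)
new amp(|1⟩) = (0.156434)·a + (0.987688)·b = (-0.1155 - 0.1526i)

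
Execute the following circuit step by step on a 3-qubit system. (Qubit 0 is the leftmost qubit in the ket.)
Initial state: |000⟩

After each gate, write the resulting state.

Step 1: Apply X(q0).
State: |100⟩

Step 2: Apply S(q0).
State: i|100⟩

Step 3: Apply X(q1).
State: i|110⟩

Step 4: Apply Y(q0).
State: |010⟩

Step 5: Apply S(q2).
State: |010⟩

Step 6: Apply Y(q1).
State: -i|000⟩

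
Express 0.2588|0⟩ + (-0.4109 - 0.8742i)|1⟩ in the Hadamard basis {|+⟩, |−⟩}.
(-0.1076 - 0.6182i)|+⟩ + (0.4735 + 0.6182i)|−⟩

With |ψ⟩ = α|0⟩ + β|1⟩, the Hadamard-basis coefficients are ⟨+|ψ⟩ = (α + β)/√2 and ⟨−|ψ⟩ = (α − β)/√2.
Here α = 0.2588, β = (-0.4109 - 0.8742i): (α + β)/√2 = (-0.1076 - 0.6182i), (α − β)/√2 = (0.4735 + 0.6182i).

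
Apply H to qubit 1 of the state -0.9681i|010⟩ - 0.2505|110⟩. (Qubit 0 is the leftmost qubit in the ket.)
-0.6846i|000⟩ + 0.6846i|010⟩ - 0.1771|100⟩ + 0.1771|110⟩

H on qubit 1 mixes each pair of kets that differ only in qubit 1: amplitudes (a, b) of (|…0…⟩, |…1…⟩) become ((a + b)/√2, (a − b)/√2). Kets absent from the input have amplitude 0.
(|000⟩, |010⟩): (a, b) = (0, -0.9681i) → (-0.6846i, 0.6846i)
(|100⟩, |110⟩): (a, b) = (0, -0.2505) → (-0.1771, 0.1771)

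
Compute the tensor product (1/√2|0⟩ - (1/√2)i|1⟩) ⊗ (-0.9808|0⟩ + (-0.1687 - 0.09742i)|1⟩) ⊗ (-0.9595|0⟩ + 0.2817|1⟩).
0.6654|000⟩ - 0.1954|001⟩ + (0.1145 + 0.0661i)|010⟩ + (-0.0336 - 0.01941i)|011⟩ - 0.6654i|100⟩ + 0.1954i|101⟩ + (0.0661 - 0.1145i)|110⟩ + (-0.01941 + 0.0336i)|111⟩

amp(|b₁b₂…⟩) = product of the factor amplitudes for bits b₁, b₂, …; only kets whose every factor amplitude is nonzero survive.
|000⟩: (1/√2)(-0.9808)(-0.9595) = 0.6654
|001⟩: (1/√2)(-0.9808)(0.2817) = -0.1954
|010⟩: (1/√2)(-0.1687 - 0.09742i)(-0.9595) = (0.1145 + 0.0661i)
|011⟩: (1/√2)(-0.1687 - 0.09742i)(0.2817) = (-0.0336 - 0.01941i)
|100⟩: (-(1/√2)i)(-0.9808)(-0.9595) = -0.6654i
|101⟩: (-(1/√2)i)(-0.9808)(0.2817) = 0.1954i
|110⟩: (-(1/√2)i)(-0.1687 - 0.09742i)(-0.9595) = (0.0661 - 0.1145i)
|111⟩: (-(1/√2)i)(-0.1687 - 0.09742i)(0.2817) = (-0.01941 + 0.0336i)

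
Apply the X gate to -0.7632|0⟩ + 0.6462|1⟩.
0.6462|0⟩ - 0.7632|1⟩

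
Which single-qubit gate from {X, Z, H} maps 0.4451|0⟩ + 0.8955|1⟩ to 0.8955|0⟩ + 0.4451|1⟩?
X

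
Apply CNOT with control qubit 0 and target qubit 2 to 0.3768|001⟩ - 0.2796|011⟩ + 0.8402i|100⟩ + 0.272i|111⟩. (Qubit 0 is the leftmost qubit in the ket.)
0.3768|001⟩ - 0.2796|011⟩ + 0.8402i|101⟩ + 0.272i|110⟩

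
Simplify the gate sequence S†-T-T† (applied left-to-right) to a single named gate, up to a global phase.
S†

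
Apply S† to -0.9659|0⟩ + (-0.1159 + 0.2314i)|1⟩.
-0.9659|0⟩ + (0.2314 + 0.1159i)|1⟩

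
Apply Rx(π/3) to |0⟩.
0.866|0⟩ - (1/2)i|1⟩

Rx(π/3) = [[cos(θ/2), −i·sin(θ/2)], [−i·sin(θ/2), cos(θ/2)]]; θ = π/3, cos(θ/2) ≈ 0.866025, sin(θ/2) ≈ 0.5.
With a = amp(|0⟩) = 1 and b = amp(|1⟩) = 0:
new amp(|0⟩) = (0.866025)·a + (-0.5i)·b = 0.866
new amp(|1⟩) = (-0.5i)·a + (0.866025)·b = -(1/2)i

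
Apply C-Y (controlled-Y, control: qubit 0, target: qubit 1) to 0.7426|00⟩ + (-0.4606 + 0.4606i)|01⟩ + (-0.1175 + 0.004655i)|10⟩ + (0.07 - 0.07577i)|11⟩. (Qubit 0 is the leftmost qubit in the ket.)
0.7426|00⟩ + (-0.4606 + 0.4606i)|01⟩ + (-0.07577 - 0.07i)|10⟩ + (-0.004655 - 0.1175i)|11⟩

C-Y leaves the control-|0⟩ kets |00⟩, |01⟩ unchanged and applies Y to qubit 1 on the control-|1⟩ pair (|10⟩, |11⟩).
Y = [[0, -i], [i, 0]].
With a = amp(|10⟩) = (-0.1175 + 0.004655i) and b = amp(|11⟩) = (0.07 - 0.07577i):
new amp(|10⟩) = (-i)·b = (-0.07577 - 0.07i)
new amp(|11⟩) = (i)·a = (-0.004655 - 0.1175i)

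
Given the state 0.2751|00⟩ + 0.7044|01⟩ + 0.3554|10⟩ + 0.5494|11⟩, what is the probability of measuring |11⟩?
0.3018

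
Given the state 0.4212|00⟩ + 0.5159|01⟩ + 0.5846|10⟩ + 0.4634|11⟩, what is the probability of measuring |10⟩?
0.3418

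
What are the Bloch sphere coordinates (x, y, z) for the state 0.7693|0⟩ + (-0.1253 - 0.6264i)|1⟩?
(-0.1928, -0.9638, 0.1837)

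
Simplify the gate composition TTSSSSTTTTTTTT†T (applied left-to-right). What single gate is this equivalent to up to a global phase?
T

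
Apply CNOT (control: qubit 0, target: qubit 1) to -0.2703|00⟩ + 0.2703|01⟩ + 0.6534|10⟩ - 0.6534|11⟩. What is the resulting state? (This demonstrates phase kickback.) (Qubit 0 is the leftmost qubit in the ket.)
-0.2703|00⟩ + 0.2703|01⟩ - 0.6534|10⟩ + 0.6534|11⟩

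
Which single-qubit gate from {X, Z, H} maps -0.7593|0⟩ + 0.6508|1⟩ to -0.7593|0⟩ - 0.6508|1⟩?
Z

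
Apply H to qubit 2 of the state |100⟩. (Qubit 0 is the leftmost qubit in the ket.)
1/√2|100⟩ + 1/√2|101⟩

H on qubit 2 mixes each pair of kets that differ only in qubit 2: amplitudes (a, b) of (|…0…⟩, |…1…⟩) become ((a + b)/√2, (a − b)/√2). Kets absent from the input have amplitude 0.
(|100⟩, |101⟩): (a, b) = (1, 0) → (1/√2, 1/√2)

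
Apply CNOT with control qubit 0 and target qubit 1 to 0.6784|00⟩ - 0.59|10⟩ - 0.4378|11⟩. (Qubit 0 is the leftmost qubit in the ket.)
0.6784|00⟩ - 0.4378|10⟩ - 0.59|11⟩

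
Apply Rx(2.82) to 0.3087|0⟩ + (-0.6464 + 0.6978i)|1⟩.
(0.7382 + 0.6381i)|0⟩ + (-0.1035 - 0.193i)|1⟩

Rx(2.82) = [[cos(θ/2), −i·sin(θ/2)], [−i·sin(θ/2), cos(θ/2)]]; θ = 2.82, cos(θ/2) ≈ 0.160104, sin(θ/2) ≈ 0.9871.
With a = amp(|0⟩) = 0.3087 and b = amp(|1⟩) = (-0.6464 + 0.6978i):
new amp(|0⟩) = (0.160104)·a + (-0.9871i)·b = (0.7382 + 0.6381i)
new amp(|1⟩) = (-0.9871i)·a + (0.160104)·b = (-0.1035 - 0.193i)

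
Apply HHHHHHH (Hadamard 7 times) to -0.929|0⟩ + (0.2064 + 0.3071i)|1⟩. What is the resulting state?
(-0.511 + 0.2172i)|0⟩ + (-0.8028 - 0.2172i)|1⟩

H² = I, so H^7 = H: a single Hadamard. With (a, b) = (-0.929, (0.2064 + 0.3071i)), H gives ((a + b)/√2, (a − b)/√2) = ((-0.511 + 0.2172i), (-0.8028 - 0.2172i)).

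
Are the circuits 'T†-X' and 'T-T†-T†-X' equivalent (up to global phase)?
Yes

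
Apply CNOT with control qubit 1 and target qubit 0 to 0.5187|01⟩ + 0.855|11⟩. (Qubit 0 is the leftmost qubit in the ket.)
0.855|01⟩ + 0.5187|11⟩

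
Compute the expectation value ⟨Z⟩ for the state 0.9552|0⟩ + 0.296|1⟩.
0.8248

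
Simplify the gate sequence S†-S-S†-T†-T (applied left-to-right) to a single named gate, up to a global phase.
S†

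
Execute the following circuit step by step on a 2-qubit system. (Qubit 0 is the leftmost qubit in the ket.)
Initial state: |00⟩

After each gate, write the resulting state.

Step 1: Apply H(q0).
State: 1/√2|00⟩ + 1/√2|10⟩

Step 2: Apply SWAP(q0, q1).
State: 1/√2|00⟩ + 1/√2|01⟩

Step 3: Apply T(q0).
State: 1/√2|00⟩ + 1/√2|01⟩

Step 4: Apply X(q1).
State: 1/√2|00⟩ + 1/√2|01⟩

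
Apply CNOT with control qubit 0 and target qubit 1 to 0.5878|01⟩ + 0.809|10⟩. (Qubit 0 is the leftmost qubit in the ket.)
0.5878|01⟩ + 0.809|11⟩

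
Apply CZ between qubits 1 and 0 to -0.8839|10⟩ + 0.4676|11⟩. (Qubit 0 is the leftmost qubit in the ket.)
-0.8839|10⟩ - 0.4676|11⟩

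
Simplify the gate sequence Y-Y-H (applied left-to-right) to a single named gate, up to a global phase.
H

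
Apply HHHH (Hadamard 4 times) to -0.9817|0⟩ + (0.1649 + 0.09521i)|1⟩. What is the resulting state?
-0.9817|0⟩ + (0.1649 + 0.09521i)|1⟩

H² = I, so an even number of Hadamards cancels: H^4 = I and the state is unchanged.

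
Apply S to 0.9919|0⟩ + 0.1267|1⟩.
0.9919|0⟩ + 0.1267i|1⟩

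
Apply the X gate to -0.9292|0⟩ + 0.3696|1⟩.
0.3696|0⟩ - 0.9292|1⟩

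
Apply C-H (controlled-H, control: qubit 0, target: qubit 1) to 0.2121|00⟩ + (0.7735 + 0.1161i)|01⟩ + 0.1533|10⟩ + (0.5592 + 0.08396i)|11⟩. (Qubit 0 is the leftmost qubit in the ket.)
0.2121|00⟩ + (0.7735 + 0.1161i)|01⟩ + (0.5038 + 0.05937i)|10⟩ + (-0.287 - 0.05937i)|11⟩

C-H leaves the control-|0⟩ kets |00⟩, |01⟩ unchanged and applies H to qubit 1 on the control-|1⟩ pair (|10⟩, |11⟩).
H = [[1/√2, 1/√2], [1/√2, -1/√2]].
With a = amp(|10⟩) = 0.1533 and b = amp(|11⟩) = (0.5592 + 0.08396i):
new amp(|10⟩) = (1/√2)·a + (1/√2)·b = (0.5038 + 0.05937i)
new amp(|11⟩) = (1/√2)·a + (-1/√2)·b = (-0.287 - 0.05937i)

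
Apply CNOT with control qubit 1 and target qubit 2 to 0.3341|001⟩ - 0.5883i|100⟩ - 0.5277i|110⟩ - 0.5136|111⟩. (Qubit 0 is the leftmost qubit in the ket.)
0.3341|001⟩ - 0.5883i|100⟩ - 0.5136|110⟩ - 0.5277i|111⟩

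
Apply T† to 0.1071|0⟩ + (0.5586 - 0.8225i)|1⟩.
0.1071|0⟩ + (-0.1866 - 0.9766i)|1⟩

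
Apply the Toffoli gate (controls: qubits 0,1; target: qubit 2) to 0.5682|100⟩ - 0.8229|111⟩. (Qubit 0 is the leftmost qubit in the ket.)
0.5682|100⟩ - 0.8229|110⟩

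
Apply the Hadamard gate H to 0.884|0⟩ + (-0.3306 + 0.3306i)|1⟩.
(0.3913 + 0.2338i)|0⟩ + (0.8589 - 0.2338i)|1⟩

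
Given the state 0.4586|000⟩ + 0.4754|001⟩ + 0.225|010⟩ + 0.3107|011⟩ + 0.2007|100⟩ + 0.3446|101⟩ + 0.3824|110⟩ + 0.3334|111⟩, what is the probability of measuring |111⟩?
0.1112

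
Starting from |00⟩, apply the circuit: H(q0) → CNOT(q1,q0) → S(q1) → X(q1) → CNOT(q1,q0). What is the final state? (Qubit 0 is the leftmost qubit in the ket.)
1/√2|01⟩ + 1/√2|11⟩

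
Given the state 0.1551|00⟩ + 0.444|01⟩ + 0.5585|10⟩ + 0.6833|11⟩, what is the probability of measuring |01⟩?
0.1971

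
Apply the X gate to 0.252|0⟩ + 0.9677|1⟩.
0.9677|0⟩ + 0.252|1⟩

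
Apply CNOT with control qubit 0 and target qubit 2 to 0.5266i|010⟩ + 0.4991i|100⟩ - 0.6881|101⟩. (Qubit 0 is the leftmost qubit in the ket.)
0.5266i|010⟩ - 0.6881|100⟩ + 0.4991i|101⟩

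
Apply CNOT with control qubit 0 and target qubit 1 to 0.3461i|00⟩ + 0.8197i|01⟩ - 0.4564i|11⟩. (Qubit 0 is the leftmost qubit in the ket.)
0.3461i|00⟩ + 0.8197i|01⟩ - 0.4564i|10⟩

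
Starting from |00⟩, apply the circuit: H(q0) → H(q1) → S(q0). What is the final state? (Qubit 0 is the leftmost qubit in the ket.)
1/2|00⟩ + 1/2|01⟩ + (1/2)i|10⟩ + (1/2)i|11⟩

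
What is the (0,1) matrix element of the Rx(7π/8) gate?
-0.9808i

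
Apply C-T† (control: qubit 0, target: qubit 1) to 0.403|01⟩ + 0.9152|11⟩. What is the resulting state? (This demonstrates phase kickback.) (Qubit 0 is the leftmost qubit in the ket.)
0.403|01⟩ + (0.6471 - 0.6471i)|11⟩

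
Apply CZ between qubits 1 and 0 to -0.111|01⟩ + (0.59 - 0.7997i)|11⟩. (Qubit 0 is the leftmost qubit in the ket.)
-0.111|01⟩ + (-0.59 + 0.7997i)|11⟩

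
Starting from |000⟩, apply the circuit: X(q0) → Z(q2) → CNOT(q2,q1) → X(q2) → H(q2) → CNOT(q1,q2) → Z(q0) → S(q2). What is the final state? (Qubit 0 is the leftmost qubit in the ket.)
-1/√2|100⟩ + (1/√2)i|101⟩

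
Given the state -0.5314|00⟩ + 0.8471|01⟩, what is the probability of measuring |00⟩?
0.2824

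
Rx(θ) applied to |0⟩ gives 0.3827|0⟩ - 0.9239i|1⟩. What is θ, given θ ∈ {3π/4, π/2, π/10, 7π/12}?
3π/4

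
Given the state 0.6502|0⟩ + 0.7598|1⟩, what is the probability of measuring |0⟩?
0.4228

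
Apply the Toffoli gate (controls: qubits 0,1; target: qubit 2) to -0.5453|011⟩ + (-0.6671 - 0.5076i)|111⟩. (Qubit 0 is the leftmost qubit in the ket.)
-0.5453|011⟩ + (-0.6671 - 0.5076i)|110⟩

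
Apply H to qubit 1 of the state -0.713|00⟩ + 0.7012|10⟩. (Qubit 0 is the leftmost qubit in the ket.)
-0.5042|00⟩ - 0.5042|01⟩ + 0.4958|10⟩ + 0.4958|11⟩

H on qubit 1 mixes each pair of kets that differ only in qubit 1: amplitudes (a, b) of (|…0…⟩, |…1…⟩) become ((a + b)/√2, (a − b)/√2). Kets absent from the input have amplitude 0.
(|00⟩, |01⟩): (a, b) = (-0.713, 0) → (-0.5042, -0.5042)
(|10⟩, |11⟩): (a, b) = (0.7012, 0) → (0.4958, 0.4958)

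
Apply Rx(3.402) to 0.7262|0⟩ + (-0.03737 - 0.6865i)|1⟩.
(-0.775 + 0.03705i)|0⟩ + (0.004852 - 0.6309i)|1⟩

Rx(3.402) = [[cos(θ/2), −i·sin(θ/2)], [−i·sin(θ/2), cos(θ/2)]]; θ = 3.402, cos(θ/2) ≈ -0.129836, sin(θ/2) ≈ 0.991535.
With a = amp(|0⟩) = 0.7262 and b = amp(|1⟩) = (-0.03737 - 0.6865i):
new amp(|0⟩) = (-0.129836)·a + (-0.991535i)·b = (-0.775 + 0.03705i)
new amp(|1⟩) = (-0.991535i)·a + (-0.129836)·b = (0.004852 - 0.6309i)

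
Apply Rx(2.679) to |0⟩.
0.2292|0⟩ - 0.9734i|1⟩

Rx(2.679) = [[cos(θ/2), −i·sin(θ/2)], [−i·sin(θ/2), cos(θ/2)]]; θ = 2.679, cos(θ/2) ≈ 0.22924, sin(θ/2) ≈ 0.97337.
With a = amp(|0⟩) = 1 and b = amp(|1⟩) = 0:
new amp(|0⟩) = (0.22924)·a + (-0.97337i)·b = 0.2292
new amp(|1⟩) = (-0.97337i)·a + (0.22924)·b = -0.9734i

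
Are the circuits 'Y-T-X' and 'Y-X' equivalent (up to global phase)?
No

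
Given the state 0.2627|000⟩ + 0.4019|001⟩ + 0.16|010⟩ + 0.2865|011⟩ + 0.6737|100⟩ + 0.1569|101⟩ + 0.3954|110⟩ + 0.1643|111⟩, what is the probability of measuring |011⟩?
0.08208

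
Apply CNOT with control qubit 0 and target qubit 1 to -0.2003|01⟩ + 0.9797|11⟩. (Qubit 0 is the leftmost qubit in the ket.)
-0.2003|01⟩ + 0.9797|10⟩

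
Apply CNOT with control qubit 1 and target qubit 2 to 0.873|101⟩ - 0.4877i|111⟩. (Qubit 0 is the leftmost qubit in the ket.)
0.873|101⟩ - 0.4877i|110⟩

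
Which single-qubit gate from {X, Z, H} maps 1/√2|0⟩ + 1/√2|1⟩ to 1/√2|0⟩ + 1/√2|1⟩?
X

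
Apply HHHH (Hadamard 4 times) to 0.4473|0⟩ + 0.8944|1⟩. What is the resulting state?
0.4473|0⟩ + 0.8944|1⟩

H² = I, so an even number of Hadamards cancels: H^4 = I and the state is unchanged.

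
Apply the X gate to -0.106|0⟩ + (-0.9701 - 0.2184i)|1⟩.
(-0.9701 - 0.2184i)|0⟩ - 0.106|1⟩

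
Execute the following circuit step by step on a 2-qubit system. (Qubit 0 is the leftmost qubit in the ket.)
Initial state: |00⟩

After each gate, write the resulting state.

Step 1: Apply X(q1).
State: |01⟩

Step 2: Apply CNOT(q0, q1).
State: |01⟩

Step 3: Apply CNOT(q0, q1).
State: |01⟩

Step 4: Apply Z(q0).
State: |01⟩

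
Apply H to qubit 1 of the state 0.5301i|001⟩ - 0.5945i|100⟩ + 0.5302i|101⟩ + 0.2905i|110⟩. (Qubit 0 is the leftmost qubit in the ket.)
0.3748i|001⟩ + 0.3748i|011⟩ - 0.215i|100⟩ + 0.3749i|101⟩ - 0.6258i|110⟩ + 0.3749i|111⟩

H on qubit 1 mixes each pair of kets that differ only in qubit 1: amplitudes (a, b) of (|…0…⟩, |…1…⟩) become ((a + b)/√2, (a − b)/√2). Kets absent from the input have amplitude 0.
(|001⟩, |011⟩): (a, b) = (0.5301i, 0) → (0.3748i, 0.3748i)
(|100⟩, |110⟩): (a, b) = (-0.5945i, 0.2905i) → (-0.215i, -0.6258i)
(|101⟩, |111⟩): (a, b) = (0.5302i, 0) → (0.3749i, 0.3749i)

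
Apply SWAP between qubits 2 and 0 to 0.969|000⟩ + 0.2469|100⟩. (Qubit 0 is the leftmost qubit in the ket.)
0.969|000⟩ + 0.2469|001⟩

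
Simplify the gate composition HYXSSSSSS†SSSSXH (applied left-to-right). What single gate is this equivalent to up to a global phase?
Y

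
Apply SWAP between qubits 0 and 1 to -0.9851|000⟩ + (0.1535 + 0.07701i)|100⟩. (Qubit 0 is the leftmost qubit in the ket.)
-0.9851|000⟩ + (0.1535 + 0.07701i)|010⟩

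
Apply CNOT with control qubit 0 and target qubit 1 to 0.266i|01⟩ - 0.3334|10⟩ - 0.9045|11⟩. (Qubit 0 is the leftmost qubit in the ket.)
0.266i|01⟩ - 0.9045|10⟩ - 0.3334|11⟩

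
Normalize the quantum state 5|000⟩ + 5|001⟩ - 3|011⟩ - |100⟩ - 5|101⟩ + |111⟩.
0.5392|000⟩ + 0.5392|001⟩ - 0.3235|011⟩ - 0.1078|100⟩ - 0.5392|101⟩ + 0.1078|111⟩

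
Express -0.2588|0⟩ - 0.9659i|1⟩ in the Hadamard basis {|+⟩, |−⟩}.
(-0.183 - 0.683i)|+⟩ + (-0.183 + 0.683i)|−⟩

With |ψ⟩ = α|0⟩ + β|1⟩, the Hadamard-basis coefficients are ⟨+|ψ⟩ = (α + β)/√2 and ⟨−|ψ⟩ = (α − β)/√2.
Here α = -0.2588, β = -0.9659i: (α + β)/√2 = (-0.183 - 0.683i), (α − β)/√2 = (-0.183 + 0.683i).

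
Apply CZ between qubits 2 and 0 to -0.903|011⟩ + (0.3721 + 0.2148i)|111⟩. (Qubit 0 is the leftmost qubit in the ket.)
-0.903|011⟩ + (-0.3721 - 0.2148i)|111⟩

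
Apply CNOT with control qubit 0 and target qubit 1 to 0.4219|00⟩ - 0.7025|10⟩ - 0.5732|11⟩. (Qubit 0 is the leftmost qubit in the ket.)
0.4219|00⟩ - 0.5732|10⟩ - 0.7025|11⟩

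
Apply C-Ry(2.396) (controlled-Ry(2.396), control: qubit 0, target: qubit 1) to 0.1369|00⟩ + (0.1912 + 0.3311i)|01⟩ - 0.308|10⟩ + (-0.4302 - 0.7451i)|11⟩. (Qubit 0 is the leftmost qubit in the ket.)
0.1369|00⟩ + (0.1912 + 0.3311i)|01⟩ + (0.2885 + 0.6939i)|10⟩ + (-0.4435 - 0.2714i)|11⟩

C-Ry(2.396) leaves the control-|0⟩ kets |00⟩, |01⟩ unchanged and applies Ry(2.396) to qubit 1 on the control-|1⟩ pair (|10⟩, |11⟩).
Ry(2.396) = [[cos(θ/2), −sin(θ/2)], [sin(θ/2), cos(θ/2)]]; θ = 2.396, cos(θ/2) ≈ 0.364221, sin(θ/2) ≈ 0.931313.
With a = amp(|10⟩) = -0.308 and b = amp(|11⟩) = (-0.4302 - 0.7451i):
new amp(|10⟩) = (0.364221)·a + (-0.931313)·b = (0.2885 + 0.6939i)
new amp(|11⟩) = (0.931313)·a + (0.364221)·b = (-0.4435 - 0.2714i)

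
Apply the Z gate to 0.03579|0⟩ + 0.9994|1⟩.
0.03579|0⟩ - 0.9994|1⟩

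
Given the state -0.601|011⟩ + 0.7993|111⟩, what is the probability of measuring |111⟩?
0.6389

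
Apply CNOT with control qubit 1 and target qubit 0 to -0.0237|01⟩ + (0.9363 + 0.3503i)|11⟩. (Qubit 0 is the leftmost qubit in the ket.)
(0.9363 + 0.3503i)|01⟩ - 0.0237|11⟩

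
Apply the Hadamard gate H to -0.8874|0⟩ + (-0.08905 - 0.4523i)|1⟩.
(-0.6905 - 0.3198i)|0⟩ + (-0.5645 + 0.3198i)|1⟩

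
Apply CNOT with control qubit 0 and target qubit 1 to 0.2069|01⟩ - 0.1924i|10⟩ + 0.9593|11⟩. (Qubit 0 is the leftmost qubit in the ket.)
0.2069|01⟩ + 0.9593|10⟩ - 0.1924i|11⟩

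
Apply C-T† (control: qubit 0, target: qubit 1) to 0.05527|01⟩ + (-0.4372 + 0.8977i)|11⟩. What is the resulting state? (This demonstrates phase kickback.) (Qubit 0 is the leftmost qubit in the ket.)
0.05527|01⟩ + (0.3256 + 0.9439i)|11⟩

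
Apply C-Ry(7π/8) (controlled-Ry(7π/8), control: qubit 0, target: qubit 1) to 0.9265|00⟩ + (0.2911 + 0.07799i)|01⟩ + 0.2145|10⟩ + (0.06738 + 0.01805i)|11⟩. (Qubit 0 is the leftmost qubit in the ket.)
0.9265|00⟩ + (0.2911 + 0.07799i)|01⟩ + (-0.02424 - 0.0177i)|10⟩ + (0.2235 + 0.003521i)|11⟩

C-Ry(7π/8) leaves the control-|0⟩ kets |00⟩, |01⟩ unchanged and applies Ry(7π/8) to qubit 1 on the control-|1⟩ pair (|10⟩, |11⟩).
Ry(7π/8) = [[cos(θ/2), −sin(θ/2)], [sin(θ/2), cos(θ/2)]]; θ = 7π/8, cos(θ/2) ≈ 0.19509, sin(θ/2) ≈ 0.980785.
With a = amp(|10⟩) = 0.2145 and b = amp(|11⟩) = (0.06738 + 0.01805i):
new amp(|10⟩) = (0.19509)·a + (-0.980785)·b = (-0.02424 - 0.0177i)
new amp(|11⟩) = (0.980785)·a + (0.19509)·b = (0.2235 + 0.003521i)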